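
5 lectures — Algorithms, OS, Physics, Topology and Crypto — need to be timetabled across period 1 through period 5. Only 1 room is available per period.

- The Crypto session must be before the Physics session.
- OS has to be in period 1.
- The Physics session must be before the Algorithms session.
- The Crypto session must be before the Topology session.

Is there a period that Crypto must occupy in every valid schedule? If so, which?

period 2

Downstream work caps Crypto at period 3.
So Crypto is pinned to period 2.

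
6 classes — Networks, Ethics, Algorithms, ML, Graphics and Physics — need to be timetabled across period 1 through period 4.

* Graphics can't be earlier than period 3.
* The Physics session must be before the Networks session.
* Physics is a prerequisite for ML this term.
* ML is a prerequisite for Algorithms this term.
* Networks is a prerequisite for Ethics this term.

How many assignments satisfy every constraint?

Splitting on Networks: it can be period 2 (12), period 3 (8). Listing each branch's schedules as (Ethics, Algorithms, ML, Graphics, Physics) by period number:
Networks=period 2: (3,3,2,3,1) (3,3,2,4,1) (3,4,2,3,1) (3,4,2,4,1) (3,4,3,3,1) (3,4,3,4,1) (4,3,2,3,1) (4,3,2,4,1) (4,4,2,3,1) (4,4,2,4,1) (4,4,3,3,1) (4,4,3,4,1) — 12.
Networks=period 3: (4,3,2,3,1) (4,3,2,4,1) (4,4,2,3,1) (4,4,2,4,1) (4,4,3,3,1) (4,4,3,3,2) (4,4,3,4,1) (4,4,3,4,2) — 8.
Summing: 12 + 8 = 20.

20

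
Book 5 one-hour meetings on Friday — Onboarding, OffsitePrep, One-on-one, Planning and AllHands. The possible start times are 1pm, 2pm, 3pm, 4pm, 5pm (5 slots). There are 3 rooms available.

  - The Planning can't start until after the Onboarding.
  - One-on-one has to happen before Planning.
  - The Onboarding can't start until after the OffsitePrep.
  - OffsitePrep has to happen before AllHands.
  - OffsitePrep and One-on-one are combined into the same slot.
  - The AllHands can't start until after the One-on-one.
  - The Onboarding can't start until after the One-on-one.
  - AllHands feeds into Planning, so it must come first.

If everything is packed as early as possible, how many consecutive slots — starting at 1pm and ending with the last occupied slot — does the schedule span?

The precedence chain requires at least 3 distinct slots.
With at most 3 per slot and 5 meetings, at least 2 slots are needed.
3 works (last occupied slot: 3pm): for example One-on-one in 1pm; AllHands in 2pm; Planning in 3pm; OffsitePrep in 1pm; Onboarding in 2pm.

3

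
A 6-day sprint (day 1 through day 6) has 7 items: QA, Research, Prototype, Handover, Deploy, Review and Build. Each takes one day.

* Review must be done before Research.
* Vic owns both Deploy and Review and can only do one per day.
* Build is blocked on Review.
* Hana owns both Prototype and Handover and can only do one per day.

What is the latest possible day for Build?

Precedence pushes Build to at least day 2.
Build at day 6 is achievable: Research -> day 2; Prototype -> day 1; QA -> day 1; Handover -> day 2; Review -> day 1; Deploy -> day 2; Build -> day 6.

day 6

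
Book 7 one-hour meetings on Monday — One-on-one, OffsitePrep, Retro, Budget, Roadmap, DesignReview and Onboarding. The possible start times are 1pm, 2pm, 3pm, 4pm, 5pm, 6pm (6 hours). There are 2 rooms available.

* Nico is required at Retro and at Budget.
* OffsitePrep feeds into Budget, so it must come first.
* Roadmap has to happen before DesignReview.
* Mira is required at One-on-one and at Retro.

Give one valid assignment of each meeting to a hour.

Budget -> 2pm; Roadmap -> 1pm; Onboarding -> 3pm; Retro -> 4pm; DesignReview -> 2pm; OffsitePrep -> 1pm; One-on-one -> 3pm

Checking: Roadmap(1pm) before DesignReview(2pm); OffsitePrep(1pm) before Budget(2pm); Retro(4pm) != Budget(2pm); One-on-one(3pm) != Retro(4pm); max 2 per hour (cap 2).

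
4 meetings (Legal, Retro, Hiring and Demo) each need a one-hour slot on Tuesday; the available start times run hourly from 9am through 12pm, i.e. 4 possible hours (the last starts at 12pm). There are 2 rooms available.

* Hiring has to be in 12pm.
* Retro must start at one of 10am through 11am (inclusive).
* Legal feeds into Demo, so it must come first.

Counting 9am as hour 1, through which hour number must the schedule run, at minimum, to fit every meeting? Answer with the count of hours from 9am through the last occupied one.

4 hours

The precedence chain requires at least 2 distinct hours.
With at most 2 per hour and 4 meetings, at least 2 hours are needed.
Hiring can't be placed before 12pm — that is hour 4 counting from 9am — so the schedule must run through at least 4 hours.
4 works (last occupied hour: 12pm): for example Retro -> 10am, Hiring -> 12pm, Demo -> 10am, Legal -> 9am.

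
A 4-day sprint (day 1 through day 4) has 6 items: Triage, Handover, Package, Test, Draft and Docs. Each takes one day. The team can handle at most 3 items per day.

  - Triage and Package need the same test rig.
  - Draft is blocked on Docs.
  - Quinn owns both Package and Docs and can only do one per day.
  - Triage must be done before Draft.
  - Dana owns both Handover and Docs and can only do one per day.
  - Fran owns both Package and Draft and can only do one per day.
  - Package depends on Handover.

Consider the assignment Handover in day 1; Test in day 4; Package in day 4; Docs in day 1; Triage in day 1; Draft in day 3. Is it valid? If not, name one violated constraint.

Package depends on Handover — holds.
Dana owns both Handover and Docs and can only do one per day — violated.
Triage and Package need the same test rig — holds.
Triage must be done before Draft — holds.
Draft is blocked on Docs — holds.
Quinn owns both Package and Docs and can only do one per day — holds.
The team can handle at most 3 items per day — holds.
Fran owns both Package and Draft and can only do one per day — holds.

No. Dana owns both Handover and Docs and can only do one per day is not satisfied.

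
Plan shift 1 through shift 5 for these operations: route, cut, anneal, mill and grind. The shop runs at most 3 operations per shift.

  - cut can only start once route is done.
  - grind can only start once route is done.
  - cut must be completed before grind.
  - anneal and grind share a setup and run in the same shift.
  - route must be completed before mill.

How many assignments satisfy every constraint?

35

Splitting on route: it can be shift 1 (24), shift 2 (9), shift 3 (2). Listing each branch's schedules as (cut, anneal, mill, grind) by shift number:
route=shift 1: (2,3,2,3) (2,3,3,3) (2,3,4,3) (2,3,5,3) (2,4,2,4) (2,4,3,4) (2,4,4,4) (2,4,5,4) (2,5,2,5) (2,5,3,5) (2,5,4,5) (2,5,5,5) (3,4,2,4) (3,4,3,4) (3,4,4,4) (3,4,5,4) (3,5,2,5) (3,5,3,5) (3,5,4,5) (3,5,5,5) (4,5,2,5) (4,5,3,5) (4,5,4,5) (4,5,5,5) — 24.
route=shift 2: (3,4,3,4) (3,4,4,4) (3,4,5,4) (3,5,3,5) (3,5,4,5) (3,5,5,5) (4,5,3,5) (4,5,4,5) (4,5,5,5) — 9.
route=shift 3: (4,5,4,5) (4,5,5,5) — 2.
Summing: 24 + 9 + 2 = 35.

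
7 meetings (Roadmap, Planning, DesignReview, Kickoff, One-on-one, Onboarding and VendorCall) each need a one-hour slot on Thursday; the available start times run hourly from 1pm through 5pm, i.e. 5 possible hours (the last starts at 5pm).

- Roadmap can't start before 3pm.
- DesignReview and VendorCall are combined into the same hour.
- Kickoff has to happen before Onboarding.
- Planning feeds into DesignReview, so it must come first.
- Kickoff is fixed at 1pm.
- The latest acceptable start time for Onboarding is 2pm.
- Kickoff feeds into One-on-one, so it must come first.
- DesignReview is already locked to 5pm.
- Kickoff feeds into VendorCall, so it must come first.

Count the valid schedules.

Splitting on Roadmap: it can be 3pm (16), 4pm (16), 5pm (16). Listing each branch's schedules as (Planning, DesignReview, Kickoff, One-on-one, Onboarding, VendorCall):
Roadmap=3pm: (1pm,5pm,1pm,2pm,2pm,5pm) (1pm,5pm,1pm,3pm,2pm,5pm) (1pm,5pm,1pm,4pm,2pm,5pm) (1pm,5pm,1pm,5pm,2pm,5pm) (2pm,5pm,1pm,2pm,2pm,5pm) (2pm,5pm,1pm,3pm,2pm,5pm) (2pm,5pm,1pm,4pm,2pm,5pm) (2pm,5pm,1pm,5pm,2pm,5pm) (3pm,5pm,1pm,2pm,2pm,5pm) (3pm,5pm,1pm,3pm,2pm,5pm) (3pm,5pm,1pm,4pm,2pm,5pm) (3pm,5pm,1pm,5pm,2pm,5pm) (4pm,5pm,1pm,2pm,2pm,5pm) (4pm,5pm,1pm,3pm,2pm,5pm) (4pm,5pm,1pm,4pm,2pm,5pm) (4pm,5pm,1pm,5pm,2pm,5pm) — 16.
Roadmap=4pm: (1pm,5pm,1pm,2pm,2pm,5pm) (1pm,5pm,1pm,3pm,2pm,5pm) (1pm,5pm,1pm,4pm,2pm,5pm) (1pm,5pm,1pm,5pm,2pm,5pm) (2pm,5pm,1pm,2pm,2pm,5pm) (2pm,5pm,1pm,3pm,2pm,5pm) (2pm,5pm,1pm,4pm,2pm,5pm) (2pm,5pm,1pm,5pm,2pm,5pm) (3pm,5pm,1pm,2pm,2pm,5pm) (3pm,5pm,1pm,3pm,2pm,5pm) (3pm,5pm,1pm,4pm,2pm,5pm) (3pm,5pm,1pm,5pm,2pm,5pm) (4pm,5pm,1pm,2pm,2pm,5pm) (4pm,5pm,1pm,3pm,2pm,5pm) (4pm,5pm,1pm,4pm,2pm,5pm) (4pm,5pm,1pm,5pm,2pm,5pm) — 16.
Roadmap=5pm: (1pm,5pm,1pm,2pm,2pm,5pm) (1pm,5pm,1pm,3pm,2pm,5pm) (1pm,5pm,1pm,4pm,2pm,5pm) (1pm,5pm,1pm,5pm,2pm,5pm) (2pm,5pm,1pm,2pm,2pm,5pm) (2pm,5pm,1pm,3pm,2pm,5pm) (2pm,5pm,1pm,4pm,2pm,5pm) (2pm,5pm,1pm,5pm,2pm,5pm) (3pm,5pm,1pm,2pm,2pm,5pm) (3pm,5pm,1pm,3pm,2pm,5pm) (3pm,5pm,1pm,4pm,2pm,5pm) (3pm,5pm,1pm,5pm,2pm,5pm) (4pm,5pm,1pm,2pm,2pm,5pm) (4pm,5pm,1pm,3pm,2pm,5pm) (4pm,5pm,1pm,4pm,2pm,5pm) (4pm,5pm,1pm,5pm,2pm,5pm) — 16.
Summing: 16 + 16 + 16 = 48.

48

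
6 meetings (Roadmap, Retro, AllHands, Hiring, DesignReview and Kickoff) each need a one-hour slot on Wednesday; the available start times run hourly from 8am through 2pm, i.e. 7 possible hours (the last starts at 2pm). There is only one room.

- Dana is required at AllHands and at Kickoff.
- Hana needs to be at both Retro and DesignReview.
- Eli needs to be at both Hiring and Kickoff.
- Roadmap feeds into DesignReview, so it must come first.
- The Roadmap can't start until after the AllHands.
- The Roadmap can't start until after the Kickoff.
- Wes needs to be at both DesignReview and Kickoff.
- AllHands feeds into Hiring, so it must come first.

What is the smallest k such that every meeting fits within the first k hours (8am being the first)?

6

The precedence chain requires at least 3 distinct hours.
With at most 1 per hour and 6 meetings, at least 6 hours are needed.
6 works (last occupied hour: 1pm): for example Roadmap -> 10am; Retro -> 1pm; AllHands -> 8am; Hiring -> 11am; DesignReview -> 12pm; Kickoff -> 9am.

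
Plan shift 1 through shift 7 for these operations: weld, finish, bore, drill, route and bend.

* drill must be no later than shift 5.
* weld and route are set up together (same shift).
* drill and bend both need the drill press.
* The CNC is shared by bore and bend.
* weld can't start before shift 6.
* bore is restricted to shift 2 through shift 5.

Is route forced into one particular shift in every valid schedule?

No

route can be shift 6 (e.g. bore -> shift 2, weld -> shift 6, bend -> shift 3, finish -> shift 1, drill -> shift 1, route -> shift 6) or shift 7 (e.g. drill=shift 1; bore=shift 2; weld=shift 7; finish=shift 1; bend=shift 3; route=shift 7).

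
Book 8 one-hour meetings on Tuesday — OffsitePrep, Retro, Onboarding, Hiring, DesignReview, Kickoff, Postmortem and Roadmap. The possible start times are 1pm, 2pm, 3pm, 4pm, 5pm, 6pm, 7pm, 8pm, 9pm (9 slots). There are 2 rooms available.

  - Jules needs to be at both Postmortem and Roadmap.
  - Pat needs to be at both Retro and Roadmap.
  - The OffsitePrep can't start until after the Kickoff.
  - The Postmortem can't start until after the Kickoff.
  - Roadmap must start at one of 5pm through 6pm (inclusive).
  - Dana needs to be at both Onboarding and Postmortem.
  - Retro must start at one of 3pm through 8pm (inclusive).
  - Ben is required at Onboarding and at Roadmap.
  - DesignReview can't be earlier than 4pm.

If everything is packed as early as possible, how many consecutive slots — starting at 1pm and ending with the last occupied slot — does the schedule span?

The precedence chain requires at least 2 distinct slots.
With at most 2 per slot and 8 meetings, at least 4 slots are needed.
Roadmap can't be placed before 5pm — that is slot 5 counting from 1pm — so the schedule must run through at least 5 slots.
5 works (last occupied slot: 5pm): for example Postmortem -> 2pm, Onboarding -> 1pm, Hiring -> 3pm, Kickoff -> 1pm, DesignReview -> 4pm, Retro -> 3pm, Roadmap -> 5pm, OffsitePrep -> 2pm.

5 slots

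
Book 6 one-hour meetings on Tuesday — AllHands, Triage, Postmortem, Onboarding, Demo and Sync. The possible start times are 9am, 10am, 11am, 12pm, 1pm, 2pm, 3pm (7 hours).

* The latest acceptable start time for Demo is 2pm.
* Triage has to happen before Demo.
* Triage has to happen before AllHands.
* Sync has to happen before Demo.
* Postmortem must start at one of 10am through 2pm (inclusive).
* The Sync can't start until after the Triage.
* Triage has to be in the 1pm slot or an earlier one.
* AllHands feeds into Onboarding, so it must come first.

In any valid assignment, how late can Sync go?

Precedence pushes Sync to at least 10am; downstream work caps Sync at 1pm.
Sync at 1pm is achievable: Sync -> 1pm; Postmortem -> 10am; Onboarding -> 11am; Demo -> 2pm; AllHands -> 10am; Triage -> 9am.

1pm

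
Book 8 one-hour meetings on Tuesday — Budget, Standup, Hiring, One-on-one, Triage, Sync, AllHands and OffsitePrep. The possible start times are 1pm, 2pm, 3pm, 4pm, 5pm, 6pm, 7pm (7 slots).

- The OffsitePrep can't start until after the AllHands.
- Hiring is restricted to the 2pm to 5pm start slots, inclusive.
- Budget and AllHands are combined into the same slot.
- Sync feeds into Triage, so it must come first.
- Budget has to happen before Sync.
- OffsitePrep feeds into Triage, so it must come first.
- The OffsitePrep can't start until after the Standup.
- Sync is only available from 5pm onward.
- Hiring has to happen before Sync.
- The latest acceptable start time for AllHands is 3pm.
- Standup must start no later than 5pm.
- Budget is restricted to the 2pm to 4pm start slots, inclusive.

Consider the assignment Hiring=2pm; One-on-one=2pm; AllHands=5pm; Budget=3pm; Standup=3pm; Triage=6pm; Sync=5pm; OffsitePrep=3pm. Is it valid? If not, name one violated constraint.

Invalid. The OffsitePrep can't start until after the AllHands.

Budget is restricted to the 2pm to 4pm start slots, inclusive — holds.
Budget has to happen before Sync — holds.
Sync is only available from 5pm onward — holds.
The OffsitePrep can't start until after the Standup — violated.
The OffsitePrep can't start until after the AllHands — violated.
Hiring is restricted to the 2pm to 5pm start slots, inclusive — holds.
Hiring has to happen before Sync — holds.
The latest acceptable start time for AllHands is 3pm — violated.
Budget and AllHands are combined into the same slot — violated.
Sync feeds into Triage, so it must come first — holds.
OffsitePrep feeds into Triage, so it must come first — holds.
Standup must start no later than 5pm — holds.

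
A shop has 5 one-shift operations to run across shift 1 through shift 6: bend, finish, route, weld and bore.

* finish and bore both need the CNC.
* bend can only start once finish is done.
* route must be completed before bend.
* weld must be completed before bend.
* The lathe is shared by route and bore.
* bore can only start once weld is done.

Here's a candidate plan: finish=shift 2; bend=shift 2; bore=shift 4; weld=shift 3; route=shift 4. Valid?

bore can only start once weld is done — holds.
finish and bore both need the CNC — holds.
weld must be completed before bend — violated.
The lathe is shared by route and bore — violated.
route must be completed before bend — violated.
bend can only start once finish is done — violated.

No — it violates: route must be completed before bend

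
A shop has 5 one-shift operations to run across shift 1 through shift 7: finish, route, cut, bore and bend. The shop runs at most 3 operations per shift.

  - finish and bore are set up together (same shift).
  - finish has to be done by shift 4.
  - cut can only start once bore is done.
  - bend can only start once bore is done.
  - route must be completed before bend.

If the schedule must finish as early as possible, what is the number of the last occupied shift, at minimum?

The precedence chain requires at least 2 distinct shifts.
With at most 3 per shift and 5 operations, at least 2 shifts are needed.
2 works (last occupied shift: shift 2): for example bend=shift 2; cut=shift 2; bore=shift 1; finish=shift 1; route=shift 1.

shift 2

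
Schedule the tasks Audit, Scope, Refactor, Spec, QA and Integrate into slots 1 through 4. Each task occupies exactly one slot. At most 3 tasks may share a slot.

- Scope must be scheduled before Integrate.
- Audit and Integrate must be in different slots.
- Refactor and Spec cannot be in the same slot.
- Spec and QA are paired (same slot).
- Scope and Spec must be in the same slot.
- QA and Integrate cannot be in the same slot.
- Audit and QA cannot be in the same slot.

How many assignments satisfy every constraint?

Splitting on Audit: it can be 1 (9), 2 (9), 3 (9), 4 (9). Listing each branch's schedules as (Scope, Refactor, Spec, QA, Integrate):
Audit=1: (2,1,2,2,3) (2,1,2,2,4) (2,3,2,2,3) (2,3,2,2,4) (2,4,2,2,3) (2,4,2,2,4) (3,1,3,3,4) (3,2,3,3,4) (3,4,3,3,4) — 9.
Audit=2: (1,2,1,1,3) (1,2,1,1,4) (1,3,1,1,3) (1,3,1,1,4) (1,4,1,1,3) (1,4,1,1,4) (3,1,3,3,4) (3,2,3,3,4) (3,4,3,3,4) — 9.
Audit=3: (1,2,1,1,2) (1,2,1,1,4) (1,3,1,1,2) (1,3,1,1,4) (1,4,1,1,2) (1,4,1,1,4) (2,1,2,2,4) (2,3,2,2,4) (2,4,2,2,4) — 9.
Audit=4: (1,2,1,1,2) (1,2,1,1,3) (1,3,1,1,2) (1,3,1,1,3) (1,4,1,1,2) (1,4,1,1,3) (2,1,2,2,3) (2,3,2,2,3) (2,4,2,2,3) — 9.
Summing: 9 + 9 + 9 + 9 = 36.

36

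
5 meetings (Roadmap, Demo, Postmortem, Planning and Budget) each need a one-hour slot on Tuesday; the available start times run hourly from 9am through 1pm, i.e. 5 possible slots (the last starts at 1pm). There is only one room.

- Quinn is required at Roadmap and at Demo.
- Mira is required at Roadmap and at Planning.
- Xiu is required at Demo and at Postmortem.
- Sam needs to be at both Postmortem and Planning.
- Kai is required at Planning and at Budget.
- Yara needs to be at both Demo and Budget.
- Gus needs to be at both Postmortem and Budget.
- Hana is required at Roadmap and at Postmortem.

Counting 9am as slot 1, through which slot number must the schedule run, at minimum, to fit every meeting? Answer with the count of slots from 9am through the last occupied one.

5 slots

With at most 1 per slot and 5 meetings, at least 5 slots are needed.
5 works (last occupied slot: 1pm): for example Roadmap -> 9am; Postmortem -> 11am; Demo -> 10am; Planning -> 12pm; Budget -> 1pm.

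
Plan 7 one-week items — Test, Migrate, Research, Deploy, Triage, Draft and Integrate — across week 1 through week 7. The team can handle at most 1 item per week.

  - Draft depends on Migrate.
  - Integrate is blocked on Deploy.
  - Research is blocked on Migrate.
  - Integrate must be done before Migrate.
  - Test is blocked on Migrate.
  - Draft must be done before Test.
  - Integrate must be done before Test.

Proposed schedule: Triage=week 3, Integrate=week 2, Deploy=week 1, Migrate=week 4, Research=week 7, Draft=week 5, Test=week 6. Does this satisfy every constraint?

Yes

The team can handle at most 1 item per week — holds.
Integrate must be done before Test — holds.
Research is blocked on Migrate — holds.
Integrate is blocked on Deploy — holds.
Integrate must be done before Migrate — holds.
Draft must be done before Test — holds.
Test is blocked on Migrate — holds.
Draft depends on Migrate — holds.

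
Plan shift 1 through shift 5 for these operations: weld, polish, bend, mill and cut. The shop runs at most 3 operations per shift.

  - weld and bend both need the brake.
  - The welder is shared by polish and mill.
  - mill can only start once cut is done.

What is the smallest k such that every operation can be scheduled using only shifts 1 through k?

2

The precedence chain requires at least 2 distinct shifts.
With at most 3 per shift and 5 operations, at least 2 shifts are needed.
2 works (last occupied shift: shift 2): for example cut=shift 1, bend=shift 2, polish=shift 1, mill=shift 2, weld=shift 1.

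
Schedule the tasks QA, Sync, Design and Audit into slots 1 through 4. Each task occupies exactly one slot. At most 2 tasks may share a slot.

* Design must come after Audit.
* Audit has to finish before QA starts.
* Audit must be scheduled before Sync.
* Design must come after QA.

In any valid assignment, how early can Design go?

Precedence pushes Design to at least 3.
Design at 3 is achievable: Audit=1; Sync=2; QA=2; Design=3.

3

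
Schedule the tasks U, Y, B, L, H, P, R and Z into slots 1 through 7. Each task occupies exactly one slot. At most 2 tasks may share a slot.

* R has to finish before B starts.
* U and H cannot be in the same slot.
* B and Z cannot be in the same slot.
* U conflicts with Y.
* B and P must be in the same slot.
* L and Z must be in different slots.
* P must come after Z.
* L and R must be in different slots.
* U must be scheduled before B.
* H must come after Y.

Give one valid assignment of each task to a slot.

U in 1; H in 4; R in 1; Y in 2; B in 3; P in 3; Z in 2; L in 4

Checking: Z(2) before P(3); R(1) before B(3); Y(2) before H(4); U(1) before B(3); L(4) != R(1); U(1) != Y(2); L(4) != Z(2); U(1) != H(4); B(3) != Z(2); B = P = 3; max 2 per slot (cap 2).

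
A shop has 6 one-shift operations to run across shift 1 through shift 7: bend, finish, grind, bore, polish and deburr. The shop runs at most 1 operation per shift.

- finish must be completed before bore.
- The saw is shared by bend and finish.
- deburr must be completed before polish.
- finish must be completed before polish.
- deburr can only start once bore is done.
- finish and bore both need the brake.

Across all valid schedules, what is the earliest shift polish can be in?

Precedence pushes polish to at least shift 4.
polish at shift 4 is achievable: polish=shift 4, deburr=shift 3, bore=shift 2, grind=shift 6, bend=shift 5, finish=shift 1.

shift 4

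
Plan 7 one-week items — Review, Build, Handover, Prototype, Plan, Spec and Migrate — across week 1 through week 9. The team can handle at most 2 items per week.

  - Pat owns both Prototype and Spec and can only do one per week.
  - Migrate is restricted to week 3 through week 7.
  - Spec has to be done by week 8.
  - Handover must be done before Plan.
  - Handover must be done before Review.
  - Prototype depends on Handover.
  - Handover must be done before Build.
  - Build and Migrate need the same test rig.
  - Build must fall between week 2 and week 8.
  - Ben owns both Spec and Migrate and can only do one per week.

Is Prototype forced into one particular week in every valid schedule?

No

Prototype can be week 2 (e.g. Handover -> week 1; Build -> week 2; Plan -> week 4; Prototype -> week 2; Migrate -> week 3; Review -> week 3; Spec -> week 1) or week 3 (e.g. Handover -> week 1, Prototype -> week 3, Migrate -> week 3, Plan -> week 4, Review -> week 2, Spec -> week 1, Build -> week 2).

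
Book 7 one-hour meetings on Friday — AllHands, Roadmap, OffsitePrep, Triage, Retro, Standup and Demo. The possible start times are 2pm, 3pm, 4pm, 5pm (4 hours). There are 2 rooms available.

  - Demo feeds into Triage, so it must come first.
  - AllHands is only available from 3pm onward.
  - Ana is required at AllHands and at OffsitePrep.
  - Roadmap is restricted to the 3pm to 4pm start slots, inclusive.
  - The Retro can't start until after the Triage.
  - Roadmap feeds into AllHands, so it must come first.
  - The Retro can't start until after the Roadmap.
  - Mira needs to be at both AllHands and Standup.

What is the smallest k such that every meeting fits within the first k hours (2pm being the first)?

The precedence chain requires at least 3 distinct hours.
With at most 2 per hour and 7 meetings, at least 4 hours are needed.
4 works (last occupied hour: 5pm): for example Roadmap=3pm; OffsitePrep=2pm; Retro=4pm; AllHands=4pm; Triage=3pm; Demo=2pm; Standup=5pm.

4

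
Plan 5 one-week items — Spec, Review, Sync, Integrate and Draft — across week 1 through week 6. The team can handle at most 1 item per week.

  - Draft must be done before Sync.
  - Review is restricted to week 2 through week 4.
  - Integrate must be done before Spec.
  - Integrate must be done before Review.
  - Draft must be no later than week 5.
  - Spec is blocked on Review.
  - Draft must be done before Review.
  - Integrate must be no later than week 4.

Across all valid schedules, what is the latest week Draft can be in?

week 3

Draft's own window allows nothing later than week 5; downstream work caps Draft at week 3.
Draft at week 3 is achievable: Integrate in week 1; Draft in week 3; Spec in week 5; Review in week 4; Sync in week 6.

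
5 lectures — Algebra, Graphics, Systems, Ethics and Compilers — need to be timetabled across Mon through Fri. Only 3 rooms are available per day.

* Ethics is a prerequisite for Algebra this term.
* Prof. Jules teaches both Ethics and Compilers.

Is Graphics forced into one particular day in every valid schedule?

No

Graphics can be Mon (e.g. Systems -> Mon; Graphics -> Mon; Ethics -> Mon; Compilers -> Tue; Algebra -> Tue) or Tue (e.g. Graphics in Tue; Algebra in Tue; Ethics in Mon; Systems in Mon; Compilers in Tue).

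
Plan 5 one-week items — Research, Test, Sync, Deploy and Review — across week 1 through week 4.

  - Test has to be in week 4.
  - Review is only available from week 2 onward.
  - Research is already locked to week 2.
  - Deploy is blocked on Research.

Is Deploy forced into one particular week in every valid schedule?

Deploy can be week 3 (e.g. Test -> week 4, Research -> week 2, Deploy -> week 3, Sync -> week 1, Review -> week 2) or week 4 (e.g. Research -> week 2; Test -> week 4; Review -> week 2; Deploy -> week 4; Sync -> week 1).

No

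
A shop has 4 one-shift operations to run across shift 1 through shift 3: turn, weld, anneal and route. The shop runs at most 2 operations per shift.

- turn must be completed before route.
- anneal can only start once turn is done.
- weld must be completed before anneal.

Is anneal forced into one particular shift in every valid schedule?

No

anneal can be shift 2 (e.g. anneal=shift 2, weld=shift 1, turn=shift 1, route=shift 2) or shift 3 (e.g. route=shift 2, turn=shift 1, anneal=shift 3, weld=shift 1).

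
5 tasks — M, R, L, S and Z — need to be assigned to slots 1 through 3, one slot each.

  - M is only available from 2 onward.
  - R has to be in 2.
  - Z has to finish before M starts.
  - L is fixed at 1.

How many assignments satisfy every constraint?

Splitting on M: it can be 2 (3), 3 (6). Listing each branch's schedules as (R, L, S, Z):
M=2: (2,1,1,1) (2,1,2,1) (2,1,3,1) — 3.
M=3: (2,1,1,1) (2,1,1,2) (2,1,2,1) (2,1,2,2) (2,1,3,1) (2,1,3,2) — 6.
Summing: 3 + 6 = 9.

9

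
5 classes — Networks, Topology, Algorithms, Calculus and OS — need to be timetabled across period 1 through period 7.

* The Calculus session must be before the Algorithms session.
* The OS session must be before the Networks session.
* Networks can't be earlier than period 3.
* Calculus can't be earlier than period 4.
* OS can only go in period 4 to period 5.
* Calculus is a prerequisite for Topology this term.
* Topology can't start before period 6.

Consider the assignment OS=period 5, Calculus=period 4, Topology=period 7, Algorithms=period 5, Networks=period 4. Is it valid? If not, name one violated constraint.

No. The OS session must be before the Networks session is not satisfied.

Calculus is a prerequisite for Topology this term — holds.
The OS session must be before the Networks session — violated.
Networks can't be earlier than period 3 — holds.
Calculus can't be earlier than period 4 — holds.
OS can only go in period 4 to period 5 — holds.
The Calculus session must be before the Algorithms session — holds.
Topology can't start before period 6 — holds.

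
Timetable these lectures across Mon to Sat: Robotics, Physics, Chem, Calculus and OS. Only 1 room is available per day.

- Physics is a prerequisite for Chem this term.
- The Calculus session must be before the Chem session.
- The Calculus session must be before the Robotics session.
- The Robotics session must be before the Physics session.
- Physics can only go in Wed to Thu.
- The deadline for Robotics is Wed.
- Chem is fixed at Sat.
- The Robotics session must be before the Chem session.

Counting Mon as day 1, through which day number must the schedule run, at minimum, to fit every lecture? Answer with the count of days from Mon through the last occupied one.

6 days

The precedence chain requires at least 4 distinct days.
With at most 1 per day and 5 lectures, at least 5 days are needed.
Chem can't be placed before Sat — that is day 6 counting from Mon — so the schedule must run through at least 6 days.
6 works (last occupied day: Sat): for example Robotics -> Tue, OS -> Thu, Chem -> Sat, Calculus -> Mon, Physics -> Wed.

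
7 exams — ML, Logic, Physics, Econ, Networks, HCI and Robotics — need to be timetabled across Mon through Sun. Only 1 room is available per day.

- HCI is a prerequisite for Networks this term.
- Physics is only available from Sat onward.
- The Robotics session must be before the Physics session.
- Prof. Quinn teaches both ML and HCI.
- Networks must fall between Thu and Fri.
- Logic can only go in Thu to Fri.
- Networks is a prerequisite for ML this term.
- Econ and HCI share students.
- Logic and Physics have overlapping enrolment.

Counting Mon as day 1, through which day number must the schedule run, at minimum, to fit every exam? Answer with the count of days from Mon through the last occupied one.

The precedence chain requires at least 3 distinct days.
With at most 1 per day and 7 exams, at least 7 days are needed.
Physics can't be placed before Sat — that is day 6 counting from Mon — so the schedule must run through at least 6 days.
7 works (last occupied day: Sun): for example Networks=Thu, HCI=Mon, Physics=Sat, Logic=Fri, ML=Sun, Econ=Wed, Robotics=Tue.

7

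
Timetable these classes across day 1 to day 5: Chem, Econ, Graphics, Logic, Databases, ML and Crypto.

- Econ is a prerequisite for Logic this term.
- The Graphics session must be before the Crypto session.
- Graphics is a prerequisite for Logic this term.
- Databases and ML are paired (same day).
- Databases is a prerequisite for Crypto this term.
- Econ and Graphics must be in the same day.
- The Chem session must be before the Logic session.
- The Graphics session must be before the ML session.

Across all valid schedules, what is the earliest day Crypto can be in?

Precedence pushes Crypto to at least day 3.
Crypto at day 3 is achievable: Econ -> day 1; ML -> day 2; Chem -> day 1; Logic -> day 2; Graphics -> day 1; Databases -> day 2; Crypto -> day 3.

day 3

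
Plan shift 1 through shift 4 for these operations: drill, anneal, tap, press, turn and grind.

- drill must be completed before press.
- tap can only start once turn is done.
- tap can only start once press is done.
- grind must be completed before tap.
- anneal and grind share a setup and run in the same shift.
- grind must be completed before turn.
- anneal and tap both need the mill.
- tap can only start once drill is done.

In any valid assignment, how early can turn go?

shift 2

Precedence pushes turn to at least shift 2; downstream work caps turn at shift 3.
turn at shift 2 is achievable: tap in shift 3; grind in shift 1; anneal in shift 1; turn in shift 2; drill in shift 1; press in shift 2.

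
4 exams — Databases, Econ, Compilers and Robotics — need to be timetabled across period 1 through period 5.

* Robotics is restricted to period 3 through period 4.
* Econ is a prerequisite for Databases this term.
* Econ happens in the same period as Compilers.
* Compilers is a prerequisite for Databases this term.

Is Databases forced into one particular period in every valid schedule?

Databases can be period 2 (e.g. Compilers -> period 1; Robotics -> period 3; Databases -> period 2; Econ -> period 1) or period 3 (e.g. Econ in period 1; Compilers in period 1; Robotics in period 3; Databases in period 3).

No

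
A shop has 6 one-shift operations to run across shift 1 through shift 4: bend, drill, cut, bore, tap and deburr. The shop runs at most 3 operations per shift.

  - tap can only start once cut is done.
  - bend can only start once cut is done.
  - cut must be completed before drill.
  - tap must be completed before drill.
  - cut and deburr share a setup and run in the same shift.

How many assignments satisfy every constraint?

44

Splitting on bend: it can be shift 2 (12), shift 3 (16), shift 4 (16). Listing each branch's schedules as (drill, cut, bore, tap, deburr) by shift number:
bend=shift 2: (3,1,1,2,1) (3,1,2,2,1) (3,1,3,2,1) (3,1,4,2,1) (4,1,1,2,1) (4,1,1,3,1) (4,1,2,2,1) (4,1,2,3,1) (4,1,3,2,1) (4,1,3,3,1) (4,1,4,2,1) (4,1,4,3,1) — 12.
bend=shift 3: (3,1,1,2,1) (3,1,2,2,1) (3,1,3,2,1) (3,1,4,2,1) (4,1,1,2,1) (4,1,1,3,1) (4,1,2,2,1) (4,1,2,3,1) (4,1,3,2,1) (4,1,3,3,1) (4,1,4,2,1) (4,1,4,3,1) (4,2,1,3,2) (4,2,2,3,2) (4,2,3,3,2) (4,2,4,3,2) — 16.
bend=shift 4: (3,1,1,2,1) (3,1,2,2,1) (3,1,3,2,1) (3,1,4,2,1) (4,1,1,2,1) (4,1,1,3,1) (4,1,2,2,1) (4,1,2,3,1) (4,1,3,2,1) (4,1,3,3,1) (4,1,4,2,1) (4,1,4,3,1) (4,2,1,3,2) (4,2,2,3,2) (4,2,3,3,2) (4,2,4,3,2) — 16.
Summing: 12 + 16 + 16 = 44.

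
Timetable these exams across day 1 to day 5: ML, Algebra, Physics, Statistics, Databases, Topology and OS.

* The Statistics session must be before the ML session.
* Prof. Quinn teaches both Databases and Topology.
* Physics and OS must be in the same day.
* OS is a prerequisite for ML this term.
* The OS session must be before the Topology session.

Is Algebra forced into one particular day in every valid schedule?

No

Algebra can be day 1 (e.g. Topology=day 2, Statistics=day 1, ML=day 2, OS=day 1, Databases=day 1, Algebra=day 1, Physics=day 1) or day 2 (e.g. Topology=day 2; Physics=day 1; ML=day 2; Databases=day 1; Algebra=day 2; Statistics=day 1; OS=day 1).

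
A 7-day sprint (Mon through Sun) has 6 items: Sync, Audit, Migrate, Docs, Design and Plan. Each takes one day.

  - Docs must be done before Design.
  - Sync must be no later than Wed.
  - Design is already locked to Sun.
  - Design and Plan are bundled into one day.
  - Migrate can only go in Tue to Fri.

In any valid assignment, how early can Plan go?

Plan must be in the same day as Design, which can't be before Sun, so Plan is at least Sun.
Plan at Sun is achievable: Sync=Mon; Plan=Sun; Docs=Mon; Design=Sun; Migrate=Tue; Audit=Mon.

Sun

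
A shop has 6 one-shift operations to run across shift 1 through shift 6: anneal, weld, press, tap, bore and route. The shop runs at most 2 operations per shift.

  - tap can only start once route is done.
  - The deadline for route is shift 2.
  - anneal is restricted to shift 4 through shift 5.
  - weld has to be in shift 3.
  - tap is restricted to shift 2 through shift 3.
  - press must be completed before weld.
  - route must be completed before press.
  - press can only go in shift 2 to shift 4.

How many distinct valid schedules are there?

Splitting on anneal: it can be shift 4 (10), shift 5 (10). Listing each branch's schedules as (weld, press, tap, bore, route) by shift number:
anneal=shift 4: (3,2,2,1,1) (3,2,2,3,1) (3,2,2,4,1) (3,2,2,5,1) (3,2,2,6,1) (3,2,3,1,1) (3,2,3,2,1) (3,2,3,4,1) (3,2,3,5,1) (3,2,3,6,1) — 10.
anneal=shift 5: (3,2,2,1,1) (3,2,2,3,1) (3,2,2,4,1) (3,2,2,5,1) (3,2,2,6,1) (3,2,3,1,1) (3,2,3,2,1) (3,2,3,4,1) (3,2,3,5,1) (3,2,3,6,1) — 10.
Summing: 10 + 10 = 20.

20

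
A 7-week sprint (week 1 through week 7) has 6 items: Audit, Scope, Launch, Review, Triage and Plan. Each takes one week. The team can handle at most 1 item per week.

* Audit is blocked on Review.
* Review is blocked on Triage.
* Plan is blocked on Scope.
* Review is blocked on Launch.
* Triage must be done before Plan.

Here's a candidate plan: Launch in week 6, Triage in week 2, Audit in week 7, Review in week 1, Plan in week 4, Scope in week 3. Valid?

No. Review is blocked on Launch is not satisfied.

Plan is blocked on Scope — holds.
Review is blocked on Triage — violated.
The team can handle at most 1 item per week — holds.
Audit is blocked on Review — holds.
Review is blocked on Launch — violated.
Triage must be done before Plan — holds.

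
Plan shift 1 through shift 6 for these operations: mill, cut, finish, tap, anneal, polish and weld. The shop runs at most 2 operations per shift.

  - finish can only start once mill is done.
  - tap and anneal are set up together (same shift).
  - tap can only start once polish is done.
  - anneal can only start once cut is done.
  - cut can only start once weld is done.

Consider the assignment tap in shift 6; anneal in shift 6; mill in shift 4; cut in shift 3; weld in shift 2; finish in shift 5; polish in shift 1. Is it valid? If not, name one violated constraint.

finish can only start once mill is done — holds.
tap and anneal are set up together (same shift) — holds.
tap can only start once polish is done — holds.
cut can only start once weld is done — holds.
anneal can only start once cut is done — holds.
The shop runs at most 2 operations per shift — holds.

Valid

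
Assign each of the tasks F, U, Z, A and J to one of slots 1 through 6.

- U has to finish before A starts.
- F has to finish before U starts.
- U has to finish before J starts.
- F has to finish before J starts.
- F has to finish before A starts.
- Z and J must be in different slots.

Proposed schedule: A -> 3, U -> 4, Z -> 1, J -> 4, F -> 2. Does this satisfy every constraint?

Invalid. U has to finish before A starts.

F has to finish before J starts — holds.
F has to finish before A starts — holds.
F has to finish before U starts — holds.
U has to finish before A starts — violated.
Z and J must be in different slots — holds.
U has to finish before J starts — violated.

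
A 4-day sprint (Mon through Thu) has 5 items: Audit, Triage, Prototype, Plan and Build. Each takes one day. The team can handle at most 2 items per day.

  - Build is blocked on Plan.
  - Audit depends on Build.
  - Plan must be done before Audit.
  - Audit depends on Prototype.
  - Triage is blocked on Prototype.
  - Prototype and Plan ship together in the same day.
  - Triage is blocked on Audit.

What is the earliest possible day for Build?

Precedence pushes Build to at least Tue; downstream work caps Build at Tue.
Build at Tue is achievable: Audit in Wed; Prototype in Mon; Plan in Mon; Triage in Thu; Build in Tue.

Tue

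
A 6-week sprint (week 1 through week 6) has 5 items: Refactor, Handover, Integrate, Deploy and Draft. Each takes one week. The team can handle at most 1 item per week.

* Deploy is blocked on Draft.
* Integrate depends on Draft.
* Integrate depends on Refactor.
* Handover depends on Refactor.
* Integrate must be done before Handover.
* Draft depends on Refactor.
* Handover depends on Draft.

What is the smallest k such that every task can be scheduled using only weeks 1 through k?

5 weeks

The precedence chain requires at least 4 distinct weeks.
With at most 1 per week and 5 tasks, at least 5 weeks are needed.
5 works (last occupied week: week 5): for example Refactor=week 1; Integrate=week 3; Handover=week 4; Draft=week 2; Deploy=week 5.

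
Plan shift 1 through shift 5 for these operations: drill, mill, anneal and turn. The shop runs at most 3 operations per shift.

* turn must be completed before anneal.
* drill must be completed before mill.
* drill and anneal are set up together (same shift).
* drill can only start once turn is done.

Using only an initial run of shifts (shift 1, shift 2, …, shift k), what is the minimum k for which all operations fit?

3

The precedence chain requires at least 3 distinct shifts.
With at most 3 per shift and 4 operations, at least 2 shifts are needed.
3 works (last occupied shift: shift 3): for example mill -> shift 3, anneal -> shift 2, turn -> shift 1, drill -> shift 2.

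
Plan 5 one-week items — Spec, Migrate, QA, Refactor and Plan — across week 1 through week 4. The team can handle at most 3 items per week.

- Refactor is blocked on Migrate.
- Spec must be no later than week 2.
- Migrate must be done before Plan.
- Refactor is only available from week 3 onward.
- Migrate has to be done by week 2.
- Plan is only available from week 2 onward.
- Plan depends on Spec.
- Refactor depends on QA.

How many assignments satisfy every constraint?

45

Splitting on Spec: it can be week 1 (25), week 2 (20). Listing each branch's schedules as (Migrate, QA, Refactor, Plan) by week number:
Spec=week 1: (1,1,3,2) (1,1,3,3) (1,1,3,4) (1,1,4,2) (1,1,4,3) (1,1,4,4) (1,2,3,2) (1,2,3,3) (1,2,3,4) (1,2,4,2) (1,2,4,3) (1,2,4,4) (1,3,4,2) (1,3,4,3) (1,3,4,4) (2,1,3,3) (2,1,3,4) (2,1,4,3) (2,1,4,4) (2,2,3,3) (2,2,3,4) (2,2,4,3) (2,2,4,4) (2,3,4,3) (2,3,4,4) — 25.
Spec=week 2: (1,1,3,3) (1,1,3,4) (1,1,4,3) (1,1,4,4) (1,2,3,3) (1,2,3,4) (1,2,4,3) (1,2,4,4) (1,3,4,3) (1,3,4,4) (2,1,3,3) (2,1,3,4) (2,1,4,3) (2,1,4,4) (2,2,3,3) (2,2,3,4) (2,2,4,3) (2,2,4,4) (2,3,4,3) (2,3,4,4) — 20.
Summing: 25 + 20 = 45.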